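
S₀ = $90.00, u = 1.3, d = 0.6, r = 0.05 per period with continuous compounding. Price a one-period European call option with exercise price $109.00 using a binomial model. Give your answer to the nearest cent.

Risk-neutral probability p = (e^0.05 − 0.6)/(1.3 − 0.6) = 0.4513/0.7000 = 0.6447
Terminal stock prices: S_u = 117, S_d = 54
Terminal payoffs (S − K): max(8, 0) = 8, max(-55, 0) = 0
Node 0 (S = 90): V_0 = e^(−0.05)·[0.6447·8.0000 + 0.3553·0.0000] = 4.9059

$4.91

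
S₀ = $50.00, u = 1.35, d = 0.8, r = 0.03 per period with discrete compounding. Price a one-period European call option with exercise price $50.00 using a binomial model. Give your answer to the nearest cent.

Risk-neutral probability p = (1 + 0.03 − 0.8)/(1.35 − 0.8) = 0.2300/0.5500 = 0.4182
Terminal stock prices: S_u = 67.5, S_d = 40
Terminal payoffs (S − K): max(17.5, 0) = 17.5, max(-10, 0) = 0
Node 0 (S = 50): V_0 = 1/1.03·[0.4182·17.5000 + 0.5818·0.0000] = 7.1050

$7.11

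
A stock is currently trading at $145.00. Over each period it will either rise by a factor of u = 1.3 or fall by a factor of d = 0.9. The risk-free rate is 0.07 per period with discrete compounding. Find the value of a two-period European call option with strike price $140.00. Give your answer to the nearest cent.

$29.23

Risk-neutral probability p = (1 + 0.07 − 0.9)/(1.3 − 0.9) = 0.1700/0.4000 = 0.4250
Terminal stock prices: S_uu = 245.1, S_ud = 169.7, S_dd = 117.5
Terminal payoffs (S − K): max(105.1, 0) = 105.1, max(29.65, 0) = 29.65, max(-22.55, 0) = 0
Node u (S = 188.5): V_u = 1/1.07·[0.4250·105.0500 + 0.5750·29.6500] = 57.6589
Node d (S = 130.5): V_d = 1/1.07·[0.4250·29.6500 + 0.5750·0.0000] = 11.7769
Node 0 (S = 145): V_0 = 1/1.07·[0.4250·57.6589 + 0.5750·11.7769] = 29.2306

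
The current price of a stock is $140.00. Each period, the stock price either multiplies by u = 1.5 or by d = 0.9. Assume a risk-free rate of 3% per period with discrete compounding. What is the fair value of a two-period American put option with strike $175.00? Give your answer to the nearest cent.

Risk-neutral probability p = (1 + 0.03 − 0.9)/(1.5 − 0.9) = 0.1300/0.6000 = 0.2167
Terminal stock prices: S_uu = 315, S_ud = 189, S_dd = 113.4
Terminal payoffs (K − S): max(-140, 0) = 0, max(-14, 0) = 0, max(61.6, 0) = 61.6
Node u (S = 210): continuation = 1/1.03·[0.2167·0.0000 + 0.7833·0.0000] = 0.0000; exercise value = 0.0000 ≤ continuation, so V_u = 0.0000
Node d (S = 126): continuation = 1/1.03·[0.2167·0.0000 + 0.7833·61.6000] = 46.8479; exercise value = 49.0000 > continuation, so V_d = 49.0000 (exercise)
Node 0 (S = 140): continuation = 1/1.03·[0.2167·0.0000 + 0.7833·49.0000] = 37.2654; exercise value = 35.0000 ≤ continuation, so V_0 = 37.2654

$37.27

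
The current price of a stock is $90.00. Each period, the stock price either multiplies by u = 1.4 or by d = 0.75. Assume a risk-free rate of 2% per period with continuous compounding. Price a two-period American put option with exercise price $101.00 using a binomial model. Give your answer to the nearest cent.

Risk-neutral probability p = (e^0.02 − 0.75)/(1.4 − 0.75) = 0.2702/0.6500 = 0.4157
Terminal stock prices: S_uu = 176.4, S_ud = 94.5, S_dd = 50.62
Terminal payoffs (K − S): max(-75.4, 0) = 0, max(6.5, 0) = 6.5, max(50.38, 0) = 50.38
Node u (S = 126): continuation = e^(−0.02)·[0.4157·0.0000 + 0.5843·6.5000] = 3.7228; exercise value = 0.0000 ≤ continuation, so V_u = 3.7228
Node d (S = 67.5): continuation = e^(−0.02)·[0.4157·6.5000 + 0.5843·50.3750] = 31.5001; exercise value = 33.5000 > continuation, so V_d = 33.5000 (exercise)
Node 0 (S = 90): continuation = e^(−0.02)·[0.4157·3.7228 + 0.5843·33.5000] = 20.7035; exercise value = 11.0000 ≤ continuation, so V_0 = 20.7035

$20.70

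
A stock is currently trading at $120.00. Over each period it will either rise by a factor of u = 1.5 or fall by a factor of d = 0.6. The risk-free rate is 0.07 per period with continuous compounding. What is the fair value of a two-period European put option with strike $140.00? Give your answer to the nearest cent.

Risk-neutral probability p = (e^0.07 − 0.6)/(1.5 − 0.6) = 0.4725/0.9000 = 0.5250
Terminal stock prices: S_uu = 270, S_ud = 108, S_dd = 43.2
Terminal payoffs (K − S): max(-130, 0) = 0, max(32, 0) = 32, max(96.8, 0) = 96.8
Node u (S = 180): V_u = e^(−0.07)·[0.5250·0.0000 + 0.4750·32.0000] = 14.1721
Node d (S = 72): V_d = e^(−0.07)·[0.5250·32.0000 + 0.4750·96.8000] = 58.5351
Node 0 (S = 120): V_0 = e^(−0.07)·[0.5250·14.1721 + 0.4750·58.5351] = 32.8614

$32.86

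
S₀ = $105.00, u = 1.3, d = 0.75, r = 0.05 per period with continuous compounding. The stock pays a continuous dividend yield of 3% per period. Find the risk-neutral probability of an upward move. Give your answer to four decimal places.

Per-period risk-free factor R = e^0.05 = 1.0513; dividend-adjusted growth = e^(0.05−0.03) = 1.0202.
Risk-neutral probability p = (1.0202 − 0.75)/(1.3 − 0.75) = 0.2702/0.5500 = 0.4913

p = 0.4913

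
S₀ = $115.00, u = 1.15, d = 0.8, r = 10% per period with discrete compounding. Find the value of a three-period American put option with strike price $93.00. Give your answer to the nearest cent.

Risk-neutral probability p = (1 + 0.1 − 0.8)/(1.15 − 0.8) = 0.3000/0.3500 = 0.8571
Terminal stock prices: S_uuu = 174.9, S_uud = 121.7, S_udd = 84.64, S_ddd = 58.88
Terminal payoffs (K − S): max(-81.9, 0) = 0, max(-28.67, 0) = 0, max(8.36, 0) = 8.36, max(34.12, 0) = 34.12
Node uu (S = 152.1): continuation = 1/1.1·[0.8571·0.0000 + 0.1429·0.0000] = 0.0000; exercise value = 0.0000 ≤ continuation, so V_uu = 0.0000
Node ud (S = 105.8): continuation = 1/1.1·[0.8571·0.0000 + 0.1429·8.3600] = 1.0857; exercise value = 0.0000 ≤ continuation, so V_ud = 1.0857
Node dd (S = 73.6): continuation = 1/1.1·[0.8571·8.3600 + 0.1429·34.1200] = 10.9455; exercise value = 19.4000 > continuation, so V_dd = 19.4000 (exercise)
Node u (S = 132.2): continuation = 1/1.1·[0.8571·0.0000 + 0.1429·1.0857] = 0.1410; exercise value = 0.0000 ≤ continuation, so V_u = 0.1410
Node d (S = 92): continuation = 1/1.1·[0.8571·1.0857 + 0.1429·19.4000] = 3.3655; exercise value = 1.0000 ≤ continuation, so V_d = 3.3655
Node 0 (S = 115): continuation = 1/1.1·[0.8571·0.1410 + 0.1429·3.3655] = 0.5469; exercise value = 0.0000 ≤ continuation, so V_0 = 0.5469

$0.55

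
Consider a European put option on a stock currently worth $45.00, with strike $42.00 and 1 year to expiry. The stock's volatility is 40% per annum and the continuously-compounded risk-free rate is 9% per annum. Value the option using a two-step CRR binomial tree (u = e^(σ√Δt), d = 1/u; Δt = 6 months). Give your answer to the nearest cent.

$3.61

CRR parameters: u = e^(σ√Δt) = e^(0.4·√0.5) = 1.3269, d = 1/u = 0.7536
Per-period rate: rΔt = 0.09·0.5 = 0.045, so R = e^0.045 = 1.0460
Risk-neutral probability p = (e^0.045 − 0.7536)/(1.3269 − 0.7536) = 0.2924/0.5733 = 0.5100
Terminal stock prices: S_uu = 79.23, S_ud = 45, S_dd = 25.56
Terminal payoffs (K − S): max(-37.23, 0) = 0, max(-3, 0) = 0, max(16.44, 0) = 16.44
Node u (S = 59.71): V_u = e^(−0.045)·[0.5100·0.0000 + 0.4900·0.0000] = 0.0000
Node d (S = 33.91): V_d = e^(−0.045)·[0.5100·0.0000 + 0.4900·16.4413] = 7.7010
Node 0 (S = 45): V_0 = e^(−0.045)·[0.5100·0.0000 + 0.4900·7.7010] = 3.6071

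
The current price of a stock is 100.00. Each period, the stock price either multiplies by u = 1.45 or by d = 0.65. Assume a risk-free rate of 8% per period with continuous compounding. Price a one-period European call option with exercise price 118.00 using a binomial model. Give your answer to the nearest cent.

13.50

Risk-neutral probability p = (e^0.08 − 0.65)/(1.45 − 0.65) = 0.4333/0.8000 = 0.5416
Terminal stock prices: S_u = 145, S_d = 65
Terminal payoffs (S − K): max(27, 0) = 27, max(-53, 0) = 0
Node 0 (S = 100): V_0 = e^(−0.08)·[0.5416·27.0000 + 0.4584·0.0000] = 13.4991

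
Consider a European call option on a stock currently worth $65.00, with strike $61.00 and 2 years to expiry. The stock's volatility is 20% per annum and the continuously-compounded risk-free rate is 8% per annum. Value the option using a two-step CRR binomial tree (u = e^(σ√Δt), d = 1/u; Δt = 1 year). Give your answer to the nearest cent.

CRR parameters: u = e^(σ√Δt) = e^(0.2·√1) = 1.2214, d = 1/u = 0.8187
Per-period rate: rΔt = 0.08·1 = 0.08, so R = e^0.08 = 1.0833
Risk-neutral probability p = (e^0.08 − 0.8187)/(1.2214 − 0.8187) = 0.2646/0.4027 = 0.6570
Terminal stock prices: S_uu = 96.97, S_ud = 65, S_dd = 43.57
Terminal payoffs (S − K): max(35.97, 0) = 35.97, max(4, 0) = 4, max(-17.43, 0) = 0
Node u (S = 79.39): V_u = e^(−0.08)·[0.6570·35.9686 + 0.3430·4.0000] = 23.0811
Node d (S = 53.22): V_d = e^(−0.08)·[0.6570·4.0000 + 0.3430·0.0000] = 2.4260
Node 0 (S = 65): V_0 = e^(−0.08)·[0.6570·23.0811 + 0.3430·2.4260] = 14.7666

$14.77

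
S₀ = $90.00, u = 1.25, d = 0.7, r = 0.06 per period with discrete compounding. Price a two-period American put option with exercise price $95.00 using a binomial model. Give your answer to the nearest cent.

$13.70

Risk-neutral probability p = (1 + 0.06 − 0.7)/(1.25 − 0.7) = 0.3600/0.5500 = 0.6545
Terminal stock prices: S_uu = 140.6, S_ud = 78.75, S_dd = 44.1
Terminal payoffs (K − S): max(-45.62, 0) = 0, max(16.25, 0) = 16.25, max(50.9, 0) = 50.9
Node u (S = 112.5): continuation = 1/1.06·[0.6545·0.0000 + 0.3455·16.2500] = 5.2959; exercise value = 0.0000 ≤ continuation, so V_u = 5.2959
Node d (S = 63): continuation = 1/1.06·[0.6545·16.2500 + 0.3455·50.9000] = 26.6226; exercise value = 32.0000 > continuation, so V_d = 32.0000 (exercise)
Node 0 (S = 90): continuation = 1/1.06·[0.6545·5.2959 + 0.3455·32.0000] = 13.6990; exercise value = 5.0000 ≤ continuation, so V_0 = 13.6990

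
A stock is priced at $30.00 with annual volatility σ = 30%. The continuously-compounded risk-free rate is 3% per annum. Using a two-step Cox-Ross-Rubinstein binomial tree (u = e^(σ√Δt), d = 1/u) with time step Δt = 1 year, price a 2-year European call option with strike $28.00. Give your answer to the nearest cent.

$6.62

CRR parameters: u = e^(σ√Δt) = e^(0.3·√1) = 1.3499, d = 1/u = 0.7408
Per-period rate: rΔt = 0.03·1 = 0.03, so R = e^0.03 = 1.0305
Risk-neutral probability p = (e^0.03 − 0.7408)/(1.3499 − 0.7408) = 0.2896/0.6090 = 0.4756
Terminal stock prices: S_uu = 54.66, S_ud = 30, S_dd = 16.46
Terminal payoffs (S − K): max(26.66, 0) = 26.66, max(2, 0) = 2, max(-11.54, 0) = 0
Node u (S = 40.5): V_u = e^(−0.03)·[0.4756·26.6636 + 0.5244·2.0000] = 13.3233
Node d (S = 22.22): V_d = e^(−0.03)·[0.4756·2.0000 + 0.5244·0.0000] = 0.9230
Node 0 (S = 30): V_0 = e^(−0.03)·[0.4756·13.3233 + 0.5244·0.9230] = 6.6185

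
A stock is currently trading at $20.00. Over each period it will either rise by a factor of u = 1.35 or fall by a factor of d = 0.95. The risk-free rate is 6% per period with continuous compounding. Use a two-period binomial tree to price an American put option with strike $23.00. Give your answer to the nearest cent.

Risk-neutral probability p = (e^0.06 − 0.95)/(1.35 − 0.95) = 0.1118/0.4000 = 0.2796
Terminal stock prices: S_uu = 36.45, S_ud = 25.65, S_dd = 18.05
Terminal payoffs (K − S): max(-13.45, 0) = 0, max(-2.65, 0) = 0, max(4.95, 0) = 4.95
Node u (S = 27): continuation = e^(−0.06)·[0.2796·0.0000 + 0.7204·0.0000] = 0.0000; exercise value = 0.0000 ≤ continuation, so V_u = 0.0000
Node d (S = 19): continuation = e^(−0.06)·[0.2796·0.0000 + 0.7204·4.9500] = 3.3584; exercise value = 4.0000 > continuation, so V_d = 4.0000 (exercise)
Node 0 (S = 20): continuation = e^(−0.06)·[0.2796·0.0000 + 0.7204·4.0000] = 2.7138; exercise value = 3.0000 > continuation, so V_0 = 3.0000 (exercise)

$3.00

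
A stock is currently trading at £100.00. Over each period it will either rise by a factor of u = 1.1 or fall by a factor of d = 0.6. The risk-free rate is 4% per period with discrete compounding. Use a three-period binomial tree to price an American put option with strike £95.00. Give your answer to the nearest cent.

Risk-neutral probability p = (1 + 0.04 − 0.6)/(1.1 − 0.6) = 0.4400/0.5000 = 0.8800
Terminal stock prices: S_uuu = 133.1, S_uud = 72.6, S_udd = 39.6, S_ddd = 21.6
Terminal payoffs (K − S): max(-38.1, 0) = 0, max(22.4, 0) = 22.4, max(55.4, 0) = 55.4, max(73.4, 0) = 73.4
Node uu (S = 121): continuation = 1/1.04·[0.8800·0.0000 + 0.1200·22.4000] = 2.5846; exercise value = 0.0000 ≤ continuation, so V_uu = 2.5846
Node ud (S = 66): continuation = 1/1.04·[0.8800·22.4000 + 0.1200·55.4000] = 25.3462; exercise value = 29.0000 > continuation, so V_ud = 29.0000 (exercise)
Node dd (S = 36): continuation = 1/1.04·[0.8800·55.4000 + 0.1200·73.4000] = 55.3462; exercise value = 59.0000 > continuation, so V_dd = 59.0000 (exercise)
Node u (S = 110): continuation = 1/1.04·[0.8800·2.5846 + 0.1200·29.0000] = 5.5331; exercise value = 0.0000 ≤ continuation, so V_u = 5.5331
Node d (S = 60): continuation = 1/1.04·[0.8800·29.0000 + 0.1200·59.0000] = 31.3462; exercise value = 35.0000 > continuation, so V_d = 35.0000 (exercise)
Node 0 (S = 100): continuation = 1/1.04·[0.8800·5.5331 + 0.1200·35.0000] = 8.7203; exercise value = 0.0000 ≤ continuation, so V_0 = 8.7203

£8.72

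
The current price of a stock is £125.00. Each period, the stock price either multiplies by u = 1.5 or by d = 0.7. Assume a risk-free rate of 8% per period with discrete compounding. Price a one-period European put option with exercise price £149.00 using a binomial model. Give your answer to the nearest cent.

Risk-neutral probability p = (1 + 0.08 − 0.7)/(1.5 − 0.7) = 0.3800/0.8000 = 0.4750
Terminal stock prices: S_u = 187.5, S_d = 87.5
Terminal payoffs (K − S): max(-38.5, 0) = 0, max(61.5, 0) = 61.5
Node 0 (S = 125): V_0 = 1/1.08·[0.4750·0.0000 + 0.5250·61.5000] = 29.8958

£29.90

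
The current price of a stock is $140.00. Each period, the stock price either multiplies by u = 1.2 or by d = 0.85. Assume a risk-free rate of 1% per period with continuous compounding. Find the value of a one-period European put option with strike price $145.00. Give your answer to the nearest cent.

Risk-neutral probability p = (e^0.01 − 0.85)/(1.2 − 0.85) = 0.1601/0.3500 = 0.4573
Terminal stock prices: S_u = 168, S_d = 119
Terminal payoffs (K − S): max(-23, 0) = 0, max(26, 0) = 26
Node 0 (S = 140): V_0 = e^(−0.01)·[0.4573·0.0000 + 0.5427·26.0000] = 13.9702

$13.97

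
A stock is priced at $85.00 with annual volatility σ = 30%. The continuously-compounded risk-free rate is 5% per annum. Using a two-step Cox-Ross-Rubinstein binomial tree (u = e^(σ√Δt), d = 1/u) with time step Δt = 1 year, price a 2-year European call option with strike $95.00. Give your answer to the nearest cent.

CRR parameters: u = e^(σ√Δt) = e^(0.3·√1) = 1.3499, d = 1/u = 0.7408
Per-period rate: rΔt = 0.05·1 = 0.05, so R = e^0.05 = 1.0513
Risk-neutral probability p = (e^0.05 − 0.7408)/(1.3499 − 0.7408) = 0.3105/0.6090 = 0.5097
Terminal stock prices: S_uu = 154.9, S_ud = 85, S_dd = 46.65
Terminal payoffs (S − K): max(59.88, 0) = 59.88, max(-10, 0) = 0, max(-48.35, 0) = 0
Node u (S = 114.7): V_u = e^(−0.05)·[0.5097·59.8801 + 0.4903·0.0000] = 29.0347
Node d (S = 62.97): V_d = e^(−0.05)·[0.5097·0.0000 + 0.4903·0.0000] = 0.0000
Node 0 (S = 85): V_0 = e^(−0.05)·[0.5097·29.0347 + 0.4903·0.0000] = 14.0784

$14.08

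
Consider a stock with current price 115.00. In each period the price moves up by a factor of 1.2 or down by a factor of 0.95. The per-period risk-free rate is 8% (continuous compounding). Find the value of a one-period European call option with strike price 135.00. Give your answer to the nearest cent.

1.48

Risk-neutral probability p = (e^0.08 − 0.95)/(1.2 − 0.95) = 0.1333/0.2500 = 0.5331
Terminal stock prices: S_u = 138, S_d = 109.2
Terminal payoffs (S − K): max(3, 0) = 3, max(-25.75, 0) = 0
Node 0 (S = 115): V_0 = e^(−0.08)·[0.5331·3.0000 + 0.4669·0.0000] = 1.4765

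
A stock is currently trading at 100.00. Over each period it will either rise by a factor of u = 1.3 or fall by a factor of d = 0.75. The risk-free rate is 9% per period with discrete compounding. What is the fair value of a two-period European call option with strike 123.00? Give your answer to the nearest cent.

Risk-neutral probability p = (1 + 0.09 − 0.75)/(1.3 − 0.75) = 0.3400/0.5500 = 0.6182
Terminal stock prices: S_uu = 169, S_ud = 97.5, S_dd = 56.25
Terminal payoffs (S − K): max(46, 0) = 46, max(-25.5, 0) = 0, max(-66.75, 0) = 0
Node u (S = 130): V_u = 1/1.09·[0.6182·46.0000 + 0.3818·0.0000] = 26.0884
Node d (S = 75): V_d = 1/1.09·[0.6182·0.0000 + 0.3818·0.0000] = 0.0000
Node 0 (S = 100): V_0 = 1/1.09·[0.6182·26.0884 + 0.3818·0.0000] = 14.7958

14.80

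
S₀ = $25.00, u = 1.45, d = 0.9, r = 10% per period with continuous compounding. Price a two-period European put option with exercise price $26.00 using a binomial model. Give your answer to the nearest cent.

Risk-neutral probability p = (e^0.1 − 0.9)/(1.45 − 0.9) = 0.2052/0.5500 = 0.3730
Terminal stock prices: S_uu = 52.56, S_ud = 32.62, S_dd = 20.25
Terminal payoffs (K − S): max(-26.56, 0) = 0, max(-6.625, 0) = 0, max(5.75, 0) = 5.75
Node u (S = 36.25): V_u = e^(−0.1)·[0.3730·0.0000 + 0.6270·0.0000] = 0.0000
Node d (S = 22.5): V_d = e^(−0.1)·[0.3730·0.0000 + 0.6270·5.7500] = 3.2620
Node 0 (S = 25): V_0 = e^(−0.1)·[0.3730·0.0000 + 0.6270·3.2620] = 1.8505

$1.85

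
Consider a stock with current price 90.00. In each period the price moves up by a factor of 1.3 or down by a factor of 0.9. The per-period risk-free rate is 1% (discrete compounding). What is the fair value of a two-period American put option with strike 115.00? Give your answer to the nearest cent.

Risk-neutral probability p = (1 + 0.01 − 0.9)/(1.3 − 0.9) = 0.1100/0.4000 = 0.2750
Terminal stock prices: S_uu = 152.1, S_ud = 105.3, S_dd = 72.9
Terminal payoffs (K − S): max(-37.1, 0) = 0, max(9.7, 0) = 9.7, max(42.1, 0) = 42.1
Node u (S = 117): continuation = 1/1.01·[0.2750·0.0000 + 0.7250·9.7000] = 6.9629; exercise value = 0.0000 ≤ continuation, so V_u = 6.9629
Node d (S = 81): continuation = 1/1.01·[0.2750·9.7000 + 0.7250·42.1000] = 32.8614; exercise value = 34.0000 > continuation, so V_d = 34.0000 (exercise)
Node 0 (S = 90): continuation = 1/1.01·[0.2750·6.9629 + 0.7250·34.0000] = 26.3018; exercise value = 25.0000 ≤ continuation, so V_0 = 26.3018

26.30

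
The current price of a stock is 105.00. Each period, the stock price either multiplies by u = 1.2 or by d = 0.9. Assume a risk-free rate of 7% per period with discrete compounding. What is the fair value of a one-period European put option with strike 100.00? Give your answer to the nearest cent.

Risk-neutral probability p = (1 + 0.07 − 0.9)/(1.2 − 0.9) = 0.1700/0.3000 = 0.5667
Terminal stock prices: S_u = 126, S_d = 94.5
Terminal payoffs (K − S): max(-26, 0) = 0, max(5.5, 0) = 5.5
Node 0 (S = 105): V_0 = 1/1.07·[0.5667·0.0000 + 0.4333·5.5000] = 2.2274

2.23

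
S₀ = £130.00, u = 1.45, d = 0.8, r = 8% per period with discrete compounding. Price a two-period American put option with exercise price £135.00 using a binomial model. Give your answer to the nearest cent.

Risk-neutral probability p = (1 + 0.08 − 0.8)/(1.45 − 0.8) = 0.2800/0.6500 = 0.4308
Terminal stock prices: S_uu = 273.3, S_ud = 150.8, S_dd = 83.2
Terminal payoffs (K − S): max(-138.3, 0) = 0, max(-15.8, 0) = 0, max(51.8, 0) = 51.8
Node u (S = 188.5): continuation = 1/1.08·[0.4308·0.0000 + 0.5692·0.0000] = 0.0000; exercise value = 0.0000 ≤ continuation, so V_u = 0.0000
Node d (S = 104): continuation = 1/1.08·[0.4308·0.0000 + 0.5692·51.8000] = 27.3020; exercise value = 31.0000 > continuation, so V_d = 31.0000 (exercise)
Node 0 (S = 130): continuation = 1/1.08·[0.4308·0.0000 + 0.5692·31.0000] = 16.3390; exercise value = 5.0000 ≤ continuation, so V_0 = 16.3390

£16.34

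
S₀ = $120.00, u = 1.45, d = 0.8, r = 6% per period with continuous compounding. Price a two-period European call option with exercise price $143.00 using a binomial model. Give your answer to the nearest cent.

$15.73

Risk-neutral probability p = (e^0.06 − 0.8)/(1.45 − 0.8) = 0.2618/0.6500 = 0.4028
Terminal stock prices: S_uu = 252.3, S_ud = 139.2, S_dd = 76.8
Terminal payoffs (S − K): max(109.3, 0) = 109.3, max(-3.8, 0) = 0, max(-66.2, 0) = 0
Node u (S = 174): V_u = e^(−0.06)·[0.4028·109.3000 + 0.5972·0.0000] = 41.4648
Node d (S = 96): V_d = e^(−0.06)·[0.4028·0.0000 + 0.5972·0.0000] = 0.0000
Node 0 (S = 120): V_0 = e^(−0.06)·[0.4028·41.4648 + 0.5972·0.0000] = 15.7304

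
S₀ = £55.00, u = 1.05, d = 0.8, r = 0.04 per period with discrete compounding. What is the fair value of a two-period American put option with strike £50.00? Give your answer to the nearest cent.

£0.37

Risk-neutral probability p = (1 + 0.04 − 0.8)/(1.05 − 0.8) = 0.2400/0.2500 = 0.9600
Terminal stock prices: S_uu = 60.64, S_ud = 46.2, S_dd = 35.2
Terminal payoffs (K − S): max(-10.64, 0) = 0, max(3.8, 0) = 3.8, max(14.8, 0) = 14.8
Node u (S = 57.75): continuation = 1/1.04·[0.9600·0.0000 + 0.0400·3.8000] = 0.1462; exercise value = 0.0000 ≤ continuation, so V_u = 0.1462
Node d (S = 44): continuation = 1/1.04·[0.9600·3.8000 + 0.0400·14.8000] = 4.0769; exercise value = 6.0000 > continuation, so V_d = 6.0000 (exercise)
Node 0 (S = 55): continuation = 1/1.04·[0.9600·0.1462 + 0.0400·6.0000] = 0.3657; exercise value = 0.0000 ≤ continuation, so V_0 = 0.3657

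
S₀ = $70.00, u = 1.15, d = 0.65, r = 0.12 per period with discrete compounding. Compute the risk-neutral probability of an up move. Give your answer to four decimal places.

Risk-neutral probability p = (1 + 0.12 − 0.65)/(1.15 − 0.65) = 0.4700/0.5000 = 0.9400

p = 0.9400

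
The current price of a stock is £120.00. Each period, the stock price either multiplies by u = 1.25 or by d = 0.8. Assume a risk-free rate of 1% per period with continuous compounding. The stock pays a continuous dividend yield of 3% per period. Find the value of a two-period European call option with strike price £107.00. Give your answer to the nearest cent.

£18.77

Per-period risk-free factor R = e^0.01 = 1.0101; dividend-adjusted growth = e^(0.01−0.03) = 0.9802.
Risk-neutral probability p = (0.9802 − 0.8)/(1.25 − 0.8) = 0.1802/0.4500 = 0.4004
Terminal stock prices: S_uu = 187.5, S_ud = 120, S_dd = 76.8
Terminal payoffs (S − K): max(80.5, 0) = 80.5, max(13, 0) = 13, max(-30.2, 0) = 0
Node u (S = 150): V_u = e^(−0.01)·[0.4004·80.5000 + 0.5996·13.0000] = 39.6315
Node d (S = 96): V_d = e^(−0.01)·[0.4004·13.0000 + 0.5996·0.0000] = 5.1539
Node 0 (S = 120): V_0 = e^(−0.01)·[0.4004·39.6315 + 0.5996·5.1539] = 18.7715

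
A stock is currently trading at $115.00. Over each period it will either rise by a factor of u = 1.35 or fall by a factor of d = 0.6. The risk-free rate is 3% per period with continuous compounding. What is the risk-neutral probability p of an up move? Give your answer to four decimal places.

Risk-neutral probability p = (e^0.03 − 0.6)/(1.35 − 0.6) = 0.4305/0.7500 = 0.5739

p = 0.5739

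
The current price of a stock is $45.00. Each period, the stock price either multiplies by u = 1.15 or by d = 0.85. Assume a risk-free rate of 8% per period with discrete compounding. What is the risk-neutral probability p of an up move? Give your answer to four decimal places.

Risk-neutral probability p = (1 + 0.08 − 0.85)/(1.15 − 0.85) = 0.2300/0.3000 = 0.7667

p = 0.7667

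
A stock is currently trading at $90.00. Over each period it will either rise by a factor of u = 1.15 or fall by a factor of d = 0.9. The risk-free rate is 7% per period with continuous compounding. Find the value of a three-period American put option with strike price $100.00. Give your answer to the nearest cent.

Risk-neutral probability p = (e^0.07 − 0.9)/(1.15 − 0.9) = 0.1725/0.2500 = 0.6900
Terminal stock prices: S_uuu = 136.9, S_uud = 107.1, S_udd = 83.83, S_ddd = 65.61
Terminal payoffs (K − S): max(-36.88, 0) = 0, max(-7.122, 0) = 0, max(16.17, 0) = 16.17, max(34.39, 0) = 34.39
Node uu (S = 119): continuation = e^(−0.07)·[0.6900·0.0000 + 0.3100·0.0000] = 0.0000; exercise value = 0.0000 ≤ continuation, so V_uu = 0.0000
Node ud (S = 93.15): continuation = e^(−0.07)·[0.6900·0.0000 + 0.3100·16.1650] = 4.6719; exercise value = 6.8500 > continuation, so V_ud = 6.8500 (exercise)
Node dd (S = 72.9): continuation = e^(−0.07)·[0.6900·16.1650 + 0.3100·34.3900] = 20.3394; exercise value = 27.1000 > continuation, so V_dd = 27.1000 (exercise)
Node u (S = 103.5): continuation = e^(−0.07)·[0.6900·0.0000 + 0.3100·6.8500] = 1.9797; exercise value = 0.0000 ≤ continuation, so V_u = 1.9797
Node d (S = 81): continuation = e^(−0.07)·[0.6900·6.8500 + 0.3100·27.1000] = 12.2394; exercise value = 19.0000 > continuation, so V_d = 19.0000 (exercise)
Node 0 (S = 90): continuation = e^(−0.07)·[0.6900·1.9797 + 0.3100·19.0000] = 6.7649; exercise value = 10.0000 > continuation, so V_0 = 10.0000 (exercise)

$10.00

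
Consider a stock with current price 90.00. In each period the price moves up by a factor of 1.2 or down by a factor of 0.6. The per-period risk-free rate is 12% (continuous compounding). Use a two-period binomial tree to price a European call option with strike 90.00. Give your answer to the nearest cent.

Risk-neutral probability p = (e^0.12 − 0.6)/(1.2 − 0.6) = 0.5275/0.6000 = 0.8792
Terminal stock prices: S_uu = 129.6, S_ud = 64.8, S_dd = 32.4
Terminal payoffs (S − K): max(39.6, 0) = 39.6, max(-25.2, 0) = 0, max(-57.6, 0) = 0
Node u (S = 108): V_u = e^(−0.12)·[0.8792·39.6000 + 0.1208·0.0000] = 30.8780
Node d (S = 54): V_d = e^(−0.12)·[0.8792·0.0000 + 0.1208·0.0000] = 0.0000
Node 0 (S = 90): V_0 = e^(−0.12)·[0.8792·30.8780 + 0.1208·0.0000] = 24.0770

24.08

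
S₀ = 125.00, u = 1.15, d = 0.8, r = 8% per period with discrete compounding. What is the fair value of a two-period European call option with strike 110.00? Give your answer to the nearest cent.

31.72

Risk-neutral probability p = (1 + 0.08 − 0.8)/(1.15 − 0.8) = 0.2800/0.3500 = 0.8000
Terminal stock prices: S_uu = 165.3, S_ud = 115, S_dd = 80
Terminal payoffs (S − K): max(55.31, 0) = 55.31, max(5, 0) = 5, max(-30, 0) = 0
Node u (S = 143.8): V_u = 1/1.08·[0.8000·55.3125 + 0.2000·5.0000] = 41.8981
Node d (S = 100): V_d = 1/1.08·[0.8000·5.0000 + 0.2000·0.0000] = 3.7037
Node 0 (S = 125): V_0 = 1/1.08·[0.8000·41.8981 + 0.2000·3.7037] = 31.7215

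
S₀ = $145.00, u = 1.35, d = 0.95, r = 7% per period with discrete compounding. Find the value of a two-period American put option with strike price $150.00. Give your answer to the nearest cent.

Risk-neutral probability p = (1 + 0.07 − 0.95)/(1.35 − 0.95) = 0.1200/0.4000 = 0.3000
Terminal stock prices: S_uu = 264.3, S_ud = 186, S_dd = 130.9
Terminal payoffs (K − S): max(-114.3, 0) = 0, max(-35.96, 0) = 0, max(19.14, 0) = 19.14
Node u (S = 195.8): continuation = 1/1.07·[0.3000·0.0000 + 0.7000·0.0000] = 0.0000; exercise value = 0.0000 ≤ continuation, so V_u = 0.0000
Node d (S = 137.8): continuation = 1/1.07·[0.3000·0.0000 + 0.7000·19.1375] = 12.5199; exercise value = 12.2500 ≤ continuation, so V_d = 12.5199
Node 0 (S = 145): continuation = 1/1.07·[0.3000·0.0000 + 0.7000·12.5199] = 8.1906; exercise value = 5.0000 ≤ continuation, so V_0 = 8.1906

$8.19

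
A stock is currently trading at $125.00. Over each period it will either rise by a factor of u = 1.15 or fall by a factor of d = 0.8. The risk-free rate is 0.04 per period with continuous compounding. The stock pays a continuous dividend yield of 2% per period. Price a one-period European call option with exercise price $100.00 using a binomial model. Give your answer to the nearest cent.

$26.45

Per-period risk-free factor R = e^0.04 = 1.0408; dividend-adjusted growth = e^(0.04−0.02) = 1.0202.
Risk-neutral probability p = (1.0202 − 0.8)/(1.15 − 0.8) = 0.2202/0.3500 = 0.6291
Terminal stock prices: S_u = 143.8, S_d = 100
Terminal payoffs (S − K): max(43.75, 0) = 43.75, max(0, 0) = 0
Node 0 (S = 125): V_0 = e^(−0.04)·[0.6291·43.7500 + 0.3709·0.0000] = 26.4459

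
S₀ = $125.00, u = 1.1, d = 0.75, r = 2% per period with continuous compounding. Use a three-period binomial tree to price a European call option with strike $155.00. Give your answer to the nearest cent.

Risk-neutral probability p = (e^0.02 − 0.75)/(1.1 − 0.75) = 0.2702/0.3500 = 0.7720
Terminal stock prices: S_uuu = 166.4, S_uud = 113.4, S_udd = 77.34, S_ddd = 52.73
Terminal payoffs (S − K): max(11.38, 0) = 11.38, max(-41.56, 0) = 0, max(-77.66, 0) = 0, max(-102.3, 0) = 0
Node uu (S = 151.3): V_uu = e^(−0.02)·[0.7720·11.3750 + 0.2280·0.0000] = 8.6077
Node ud (S = 103.1): V_ud = e^(−0.02)·[0.7720·0.0000 + 0.2280·0.0000] = 0.0000
Node dd (S = 70.31): V_dd = e^(−0.02)·[0.7720·0.0000 + 0.2280·0.0000] = 0.0000
Node u (S = 137.5): V_u = e^(−0.02)·[0.7720·8.6077 + 0.2280·0.0000] = 6.5136
Node d (S = 93.75): V_d = e^(−0.02)·[0.7720·0.0000 + 0.2280·0.0000] = 0.0000
Node 0 (S = 125): V_0 = e^(−0.02)·[0.7720·6.5136 + 0.2280·0.0000] = 4.9289

$4.93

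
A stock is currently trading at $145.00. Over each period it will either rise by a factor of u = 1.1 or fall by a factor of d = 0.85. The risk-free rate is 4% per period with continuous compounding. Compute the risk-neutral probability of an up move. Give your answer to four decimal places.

p = 0.7632

Risk-neutral probability p = (e^0.04 − 0.85)/(1.1 − 0.85) = 0.1908/0.2500 = 0.7632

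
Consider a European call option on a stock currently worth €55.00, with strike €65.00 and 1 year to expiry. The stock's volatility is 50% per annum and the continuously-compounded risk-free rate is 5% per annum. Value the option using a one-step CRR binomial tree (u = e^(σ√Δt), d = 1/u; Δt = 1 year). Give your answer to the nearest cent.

CRR parameters: u = e^(σ√Δt) = e^(0.5·√1) = 1.6487, d = 1/u = 0.6065
Per-period rate: rΔt = 0.05·1 = 0.05, so R = e^0.05 = 1.0513
Risk-neutral probability p = (e^0.05 − 0.6065)/(1.6487 − 0.6065) = 0.4447/1.0422 = 0.4267
Terminal stock prices: S_u = 90.68, S_d = 33.36
Terminal payoffs (S − K): max(25.68, 0) = 25.68, max(-31.64, 0) = 0
Node 0 (S = 55): V_0 = e^(−0.05)·[0.4267·25.6797 + 0.5733·0.0000] = 10.4240

€10.42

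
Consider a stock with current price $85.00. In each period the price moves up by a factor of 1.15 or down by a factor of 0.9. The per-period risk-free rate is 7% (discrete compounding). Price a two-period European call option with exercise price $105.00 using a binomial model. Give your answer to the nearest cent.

Risk-neutral probability p = (1 + 0.07 − 0.9)/(1.15 − 0.9) = 0.1700/0.2500 = 0.6800
Terminal stock prices: S_uu = 112.4, S_ud = 87.97, S_dd = 68.85
Terminal payoffs (S − K): max(7.412, 0) = 7.412, max(-17.03, 0) = 0, max(-36.15, 0) = 0
Node u (S = 97.75): V_u = 1/1.07·[0.6800·7.4125 + 0.3200·0.0000] = 4.7107
Node d (S = 76.5): V_d = 1/1.07·[0.6800·0.0000 + 0.3200·0.0000] = 0.0000
Node 0 (S = 85): V_0 = 1/1.07·[0.6800·4.7107 + 0.3200·0.0000] = 2.9937

$2.99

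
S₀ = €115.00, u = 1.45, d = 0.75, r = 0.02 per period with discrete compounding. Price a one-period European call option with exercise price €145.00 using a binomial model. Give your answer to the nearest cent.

Risk-neutral probability p = (1 + 0.02 − 0.75)/(1.45 − 0.75) = 0.2700/0.7000 = 0.3857
Terminal stock prices: S_u = 166.8, S_d = 86.25
Terminal payoffs (S − K): max(21.75, 0) = 21.75, max(-58.75, 0) = 0
Node 0 (S = 115): V_0 = 1/1.02·[0.3857·21.7500 + 0.6143·0.0000] = 8.2248

€8.22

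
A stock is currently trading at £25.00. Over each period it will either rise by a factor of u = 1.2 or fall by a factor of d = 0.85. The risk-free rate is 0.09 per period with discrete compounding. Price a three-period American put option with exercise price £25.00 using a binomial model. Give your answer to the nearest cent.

£1.26

Risk-neutral probability p = (1 + 0.09 − 0.85)/(1.2 − 0.85) = 0.2400/0.3500 = 0.6857
Terminal stock prices: S_uuu = 43.2, S_uud = 30.6, S_udd = 21.67, S_ddd = 15.35
Terminal payoffs (K − S): max(-18.2, 0) = 0, max(-5.6, 0) = 0, max(3.325, 0) = 3.325, max(9.647, 0) = 9.647
Node uu (S = 36): continuation = 1/1.09·[0.6857·0.0000 + 0.3143·0.0000] = 0.0000; exercise value = 0.0000 ≤ continuation, so V_uu = 0.0000
Node ud (S = 25.5): continuation = 1/1.09·[0.6857·0.0000 + 0.3143·3.3250] = 0.9587; exercise value = 0.0000 ≤ continuation, so V_ud = 0.9587
Node dd (S = 18.06): continuation = 1/1.09·[0.6857·3.3250 + 0.3143·9.6469] = 4.8733; exercise value = 6.9375 > continuation, so V_dd = 6.9375 (exercise)
Node u (S = 30): continuation = 1/1.09·[0.6857·0.0000 + 0.3143·0.9587] = 0.2764; exercise value = 0.0000 ≤ continuation, so V_u = 0.2764
Node d (S = 21.25): continuation = 1/1.09·[0.6857·0.9587 + 0.3143·6.9375] = 2.6035; exercise value = 3.7500 > continuation, so V_d = 3.7500 (exercise)
Node 0 (S = 25): continuation = 1/1.09·[0.6857·0.2764 + 0.3143·3.7500] = 1.2552; exercise value = 0.0000 ≤ continuation, so V_0 = 1.2552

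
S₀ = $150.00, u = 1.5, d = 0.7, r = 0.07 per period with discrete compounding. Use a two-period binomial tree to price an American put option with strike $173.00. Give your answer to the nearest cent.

$37.52

Risk-neutral probability p = (1 + 0.07 − 0.7)/(1.5 − 0.7) = 0.3700/0.8000 = 0.4625
Terminal stock prices: S_uu = 337.5, S_ud = 157.5, S_dd = 73.5
Terminal payoffs (K − S): max(-164.5, 0) = 0, max(15.5, 0) = 15.5, max(99.5, 0) = 99.5
Node u (S = 225): continuation = 1/1.07·[0.4625·0.0000 + 0.5375·15.5000] = 7.7862; exercise value = 0.0000 ≤ continuation, so V_u = 7.7862
Node d (S = 105): continuation = 1/1.07·[0.4625·15.5000 + 0.5375·99.5000] = 56.6822; exercise value = 68.0000 > continuation, so V_d = 68.0000 (exercise)
Node 0 (S = 150): continuation = 1/1.07·[0.4625·7.7862 + 0.5375·68.0000] = 37.5244; exercise value = 23.0000 ≤ continuation, so V_0 = 37.5244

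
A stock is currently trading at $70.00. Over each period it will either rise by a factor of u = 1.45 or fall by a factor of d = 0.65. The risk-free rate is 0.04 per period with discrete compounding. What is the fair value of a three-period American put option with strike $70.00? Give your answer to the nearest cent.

Risk-neutral probability p = (1 + 0.04 − 0.65)/(1.45 − 0.65) = 0.3900/0.8000 = 0.4875
Terminal stock prices: S_uuu = 213.4, S_uud = 95.66, S_udd = 42.88, S_ddd = 19.22
Terminal payoffs (K − S): max(-143.4, 0) = 0, max(-25.66, 0) = 0, max(27.12, 0) = 27.12, max(50.78, 0) = 50.78
Node uu (S = 147.2): continuation = 1/1.04·[0.4875·0.0000 + 0.5125·0.0000] = 0.0000; exercise value = 0.0000 ≤ continuation, so V_uu = 0.0000
Node ud (S = 65.98): continuation = 1/1.04·[0.4875·0.0000 + 0.5125·27.1162] = 13.3626; exercise value = 4.0250 ≤ continuation, so V_ud = 13.3626
Node dd (S = 29.58): continuation = 1/1.04·[0.4875·27.1162 + 0.5125·50.7763] = 37.7327; exercise value = 40.4250 > continuation, so V_dd = 40.4250 (exercise)
Node u (S = 101.5): continuation = 1/1.04·[0.4875·0.0000 + 0.5125·13.3626] = 6.5849; exercise value = 0.0000 ≤ continuation, so V_u = 6.5849
Node d (S = 45.5): continuation = 1/1.04·[0.4875·13.3626 + 0.5125·40.4250] = 26.1847; exercise value = 24.5000 ≤ continuation, so V_d = 26.1847
Node 0 (S = 70): continuation = 1/1.04·[0.4875·6.5849 + 0.5125·26.1847] = 15.9902; exercise value = 0.0000 ≤ continuation, so V_0 = 15.9902

$15.99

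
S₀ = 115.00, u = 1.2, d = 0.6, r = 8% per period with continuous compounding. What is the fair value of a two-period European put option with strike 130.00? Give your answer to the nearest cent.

15.46

Risk-neutral probability p = (e^0.08 − 0.6)/(1.2 − 0.6) = 0.4833/0.6000 = 0.8055
Terminal stock prices: S_uu = 165.6, S_ud = 82.8, S_dd = 41.4
Terminal payoffs (K − S): max(-35.6, 0) = 0, max(47.2, 0) = 47.2, max(88.6, 0) = 88.6
Node u (S = 138): V_u = e^(−0.08)·[0.8055·0.0000 + 0.1945·47.2000] = 8.4755
Node d (S = 69): V_d = e^(−0.08)·[0.8055·47.2000 + 0.1945·88.6000] = 51.0051
Node 0 (S = 115): V_0 = e^(−0.08)·[0.8055·8.4755 + 0.1945·51.0051] = 15.4608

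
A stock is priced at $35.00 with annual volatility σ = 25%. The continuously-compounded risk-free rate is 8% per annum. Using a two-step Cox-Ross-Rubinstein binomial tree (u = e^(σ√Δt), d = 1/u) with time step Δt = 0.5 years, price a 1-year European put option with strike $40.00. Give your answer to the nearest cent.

$4.88

CRR parameters: u = e^(σ√Δt) = e^(0.25·√0.5) = 1.1934, d = 1/u = 0.8380
Per-period rate: rΔt = 0.08·0.5 = 0.04, so R = e^0.04 = 1.0408
Risk-neutral probability p = (e^0.04 − 0.8380)/(1.1934 − 0.8380) = 0.2028/0.3554 = 0.5708
Terminal stock prices: S_uu = 49.84, S_ud = 35, S_dd = 24.58
Terminal payoffs (K − S): max(-9.844, 0) = 0, max(5, 0) = 5, max(15.42, 0) = 15.42
Node u (S = 41.77): V_u = e^(−0.04)·[0.5708·0.0000 + 0.4292·5.0000] = 2.0621
Node d (S = 29.33): V_d = e^(−0.04)·[0.5708·5.0000 + 0.4292·15.4234] = 9.1027
Node 0 (S = 35): V_0 = e^(−0.04)·[0.5708·2.0621 + 0.4292·9.1027] = 4.8849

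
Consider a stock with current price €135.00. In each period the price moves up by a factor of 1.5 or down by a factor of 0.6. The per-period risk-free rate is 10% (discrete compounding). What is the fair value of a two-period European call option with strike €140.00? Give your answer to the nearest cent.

€41.77

Risk-neutral probability p = (1 + 0.1 − 0.6)/(1.5 − 0.6) = 0.5000/0.9000 = 0.5556
Terminal stock prices: S_uu = 303.8, S_ud = 121.5, S_dd = 48.6
Terminal payoffs (S − K): max(163.8, 0) = 163.8, max(-18.5, 0) = 0, max(-91.4, 0) = 0
Node u (S = 202.5): V_u = 1/1.1·[0.5556·163.7500 + 0.4444·0.0000] = 82.7020
Node d (S = 81): V_d = 1/1.1·[0.5556·0.0000 + 0.4444·0.0000] = 0.0000
Node 0 (S = 135): V_0 = 1/1.1·[0.5556·82.7020 + 0.4444·0.0000] = 41.7687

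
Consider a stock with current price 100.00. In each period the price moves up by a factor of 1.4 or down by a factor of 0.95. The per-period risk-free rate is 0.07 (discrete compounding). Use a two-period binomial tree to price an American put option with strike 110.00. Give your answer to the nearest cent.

Risk-neutral probability p = (1 + 0.07 − 0.95)/(1.4 − 0.95) = 0.1200/0.4500 = 0.2667
Terminal stock prices: S_uu = 196, S_ud = 133, S_dd = 90.25
Terminal payoffs (K − S): max(-86, 0) = 0, max(-23, 0) = 0, max(19.75, 0) = 19.75
Node u (S = 140): continuation = 1/1.07·[0.2667·0.0000 + 0.7333·0.0000] = 0.0000; exercise value = 0.0000 ≤ continuation, so V_u = 0.0000
Node d (S = 95): continuation = 1/1.07·[0.2667·0.0000 + 0.7333·19.7500] = 13.5358; exercise value = 15.0000 > continuation, so V_d = 15.0000 (exercise)
Node 0 (S = 100): continuation = 1/1.07·[0.2667·0.0000 + 0.7333·15.0000] = 10.2804; exercise value = 10.0000 ≤ continuation, so V_0 = 10.2804

10.28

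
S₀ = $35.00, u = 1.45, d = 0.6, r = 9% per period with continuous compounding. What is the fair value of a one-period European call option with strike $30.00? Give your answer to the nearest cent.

$11.03

Risk-neutral probability p = (e^0.09 − 0.6)/(1.45 − 0.6) = 0.4942/0.8500 = 0.5814
Terminal stock prices: S_u = 50.75, S_d = 21
Terminal payoffs (S − K): max(20.75, 0) = 20.75, max(-9, 0) = 0
Node 0 (S = 35): V_0 = e^(−0.09)·[0.5814·20.7500 + 0.4186·0.0000] = 11.0254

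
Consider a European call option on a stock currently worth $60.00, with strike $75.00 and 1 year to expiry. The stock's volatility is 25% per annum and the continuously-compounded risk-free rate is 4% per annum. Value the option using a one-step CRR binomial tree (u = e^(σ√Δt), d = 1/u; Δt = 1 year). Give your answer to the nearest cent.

CRR parameters: u = e^(σ√Δt) = e^(0.25·√1) = 1.2840, d = 1/u = 0.7788
Per-period rate: rΔt = 0.04·1 = 0.04, so R = e^0.04 = 1.0408
Risk-neutral probability p = (e^0.04 − 0.7788)/(1.2840 − 0.7788) = 0.2620/0.5052 = 0.5186
Terminal stock prices: S_u = 77.04, S_d = 46.73
Terminal payoffs (S − K): max(2.042, 0) = 2.042, max(-28.27, 0) = 0
Node 0 (S = 60): V_0 = e^(−0.04)·[0.5186·2.0415 + 0.4814·0.0000] = 1.0172

$1.02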